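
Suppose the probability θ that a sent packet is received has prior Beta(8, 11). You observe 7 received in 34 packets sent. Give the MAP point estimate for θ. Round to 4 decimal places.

θ̂_MAP = 0.2745

Prior: Beta(8, 11).
Data: 7 successes in 34 trials. The binomial likelihood contributes θ^7(1−θ)^27, so the posterior is Beta(8+7, 11+27) = Beta(15, 38).
For Beta(a, b) with a, b > 1 the mode is (a−1)/(a+b−2) = 14/51 ≈ 0.2745.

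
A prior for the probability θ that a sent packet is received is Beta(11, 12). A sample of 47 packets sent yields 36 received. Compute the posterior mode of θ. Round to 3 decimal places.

θ̂_MAP = 0.676

Prior: Beta(11, 12).
Data: 36 successes in 47 trials. The binomial likelihood contributes θ^36(1−θ)^11, so the posterior is Beta(11+36, 12+11) = Beta(47, 23).
For Beta(a, b) with a, b > 1 the mode is (a−1)/(a+b−2) = 46/68 ≈ 0.676.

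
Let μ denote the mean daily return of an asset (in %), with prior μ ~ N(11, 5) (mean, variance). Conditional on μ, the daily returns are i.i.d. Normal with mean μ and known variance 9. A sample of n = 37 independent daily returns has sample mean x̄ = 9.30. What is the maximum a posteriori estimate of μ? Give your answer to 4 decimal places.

n = 37, x̄ = 9.30.
For a Normal prior and Normal likelihood with known variance, the posterior is Normal; its mode equals its mean, the precision-weighted average.
Prior precision 1/σ₀² = 1/5 = 0.2; data precision n/σ² = 37/9.
μ̂ = (0.2·11 + (37/9)·9.3) / (0.2 + 37/9) = (1213/30)/(194/45) = 3639/388 ≈ 9.3789.

μ̂_MAP = 9.3789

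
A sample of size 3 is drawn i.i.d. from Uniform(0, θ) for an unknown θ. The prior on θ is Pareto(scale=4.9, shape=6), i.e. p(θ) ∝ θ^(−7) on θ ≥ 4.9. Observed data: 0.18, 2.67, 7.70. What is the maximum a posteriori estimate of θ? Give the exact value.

θ̂_MAP = 7.70

The Uniform(0, θ) likelihood is θ^(−n) for θ ≥ max(xᵢ), zero otherwise. Here max(xᵢ) = 7.70.
Posterior ∝ θ^(−7) · θ^(−3) = θ^(−10) on θ ≥ max(4.9, 7.70) = 7.70.
This density is strictly decreasing in θ, so the posterior mode lies at the lower boundary of the support.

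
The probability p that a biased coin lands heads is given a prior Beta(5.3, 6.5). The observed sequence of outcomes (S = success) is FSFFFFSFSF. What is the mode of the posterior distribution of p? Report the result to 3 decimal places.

p̂_MAP = 0.369

Prior: Beta(5.3, 6.5).
Data: 3 successes in 10 trials (from the sequence). The binomial likelihood contributes p^3(1−p)^7, so the posterior is Beta(5.3+3, 6.5+7) = Beta(8.3, 13.5).
For Beta(a, b) with a, b > 1 the mode is (a−1)/(a+b−2) = 7.3/19.8 ≈ 0.369.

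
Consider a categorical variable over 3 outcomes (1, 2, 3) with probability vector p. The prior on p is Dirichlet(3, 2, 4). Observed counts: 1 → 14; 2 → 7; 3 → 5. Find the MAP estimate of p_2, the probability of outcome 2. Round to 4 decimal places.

MAP estimate: 0.2500

The posterior is Dirichlet(αᵢ + nᵢ) = Dirichlet(17, 9, 9).
For a Dirichlet(a₁,…,a_K) with all aᵢ > 1, the mode has j-th component (aⱼ − 1)/(Σaᵢ − K).
Here Σaᵢ = 35 and K = 3, so p_2 = (9 − 1)/(35 − 3) = 8/32 ≈ 0.2500.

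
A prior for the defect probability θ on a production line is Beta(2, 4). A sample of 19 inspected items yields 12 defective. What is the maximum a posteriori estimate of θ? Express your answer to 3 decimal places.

θ̂_MAP = 0.565

Prior: Beta(2, 4).
Data: 12 successes in 19 trials. The binomial likelihood contributes θ^12(1−θ)^7, so the posterior is Beta(2+12, 4+7) = Beta(14, 11).
For Beta(a, b) with a, b > 1 the mode is (a−1)/(a+b−2) = 13/23 ≈ 0.565.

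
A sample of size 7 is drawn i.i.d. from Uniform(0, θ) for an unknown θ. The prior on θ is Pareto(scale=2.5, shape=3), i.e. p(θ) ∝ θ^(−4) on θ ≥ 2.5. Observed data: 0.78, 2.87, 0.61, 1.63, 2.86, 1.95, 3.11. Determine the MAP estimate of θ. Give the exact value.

θ̂_MAP = 3.11

The Uniform(0, θ) likelihood is θ^(−n) for θ ≥ max(xᵢ), zero otherwise. Here max(xᵢ) = 3.11.
Posterior ∝ θ^(−4) · θ^(−7) = θ^(−11) on θ ≥ max(2.5, 3.11) = 3.11.
This density is strictly decreasing in θ, so the posterior mode lies at the lower boundary of the support.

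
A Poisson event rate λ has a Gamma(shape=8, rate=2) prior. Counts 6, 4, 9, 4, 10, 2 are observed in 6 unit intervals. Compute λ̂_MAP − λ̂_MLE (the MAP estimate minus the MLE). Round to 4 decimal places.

MAP − MLE = -0.5833

Σxᵢ = 35. Posterior is Gamma(43, 8); MAP = (43−1)/8 = 42/8 ≈ 5.25000.
MLE = x̄ = 35/6 ≈ 5.83333.
Difference = 42/8 − 35/6 = -7/12 ≈ -0.5833.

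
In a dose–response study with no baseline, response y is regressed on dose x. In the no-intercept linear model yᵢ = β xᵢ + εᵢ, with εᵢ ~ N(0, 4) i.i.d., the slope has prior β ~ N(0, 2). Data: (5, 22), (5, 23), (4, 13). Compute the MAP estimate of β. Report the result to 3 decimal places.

log p(β | y) = −Σ(yᵢ − βxᵢ)²/(2·4) − β²/(2·2) + const.
Setting the derivative to zero: Σxᵢ(yᵢ − βxᵢ)/4 − β/2 = 0, so β = Σxᵢyᵢ / (Σxᵢ² + σ²/τ²).
Σxᵢyᵢ = 5·22 + 5·23 + 4·13 = 277; Σxᵢ² = 66; σ²/τ² = 2.
β̂_MAP = 277 / (66 + 2) = 277/68 ≈ 4.074.

β̂_MAP = 4.074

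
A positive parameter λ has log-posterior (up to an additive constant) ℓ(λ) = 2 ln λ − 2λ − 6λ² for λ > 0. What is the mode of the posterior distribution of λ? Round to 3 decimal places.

λ̂_MAP = 0.333

ℓ'(λ) = 2/λ − 2 − 12λ. Setting this to zero and multiplying by λ: 12λ² + 2λ − 2 = 0.
λ = (−2 + √(2² + 4·12·2)) / (2·12) = (−2 + √100) / 24 = (−2 + 10)/24 = 1/3.
ℓ''(λ) = −2/λ² − 12 < 0, confirming a maximum.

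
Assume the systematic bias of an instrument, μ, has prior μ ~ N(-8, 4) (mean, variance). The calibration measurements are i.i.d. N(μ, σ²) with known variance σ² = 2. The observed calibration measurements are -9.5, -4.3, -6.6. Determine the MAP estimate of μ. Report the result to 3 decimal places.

n = 3; x̄ = ((-9.5) + (-4.3) + (-6.6))/3 = -20.4/3 = -6.8.
For a Normal prior and Normal likelihood with known variance, the posterior is Normal; its mode equals its mean, the precision-weighted average.
Prior precision 1/σ₀² = 1/4 = 0.25; data precision n/σ² = 3/2 = 1.5.
μ̂ = (0.25·(-8) + 1.5·(-6.8)) / (0.25 + 1.5) = (-12.2)/1.75 = -244/35 ≈ -6.971.

μ̂_MAP = -6.971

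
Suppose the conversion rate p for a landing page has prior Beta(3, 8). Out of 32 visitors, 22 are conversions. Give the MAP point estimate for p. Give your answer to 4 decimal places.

p̂_MAP = 0.5854

Prior: Beta(3, 8).
Data: 22 successes in 32 trials. The binomial likelihood contributes p^22(1−p)^10, so the posterior is Beta(3+22, 8+10) = Beta(25, 18).
For Beta(a, b) with a, b > 1 the mode is (a−1)/(a+b−2) = 24/41 ≈ 0.5854.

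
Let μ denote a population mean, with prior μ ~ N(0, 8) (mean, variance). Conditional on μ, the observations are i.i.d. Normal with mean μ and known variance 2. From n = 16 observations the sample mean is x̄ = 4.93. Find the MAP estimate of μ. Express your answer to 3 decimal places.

n = 16, x̄ = 4.93.
For a Normal prior and Normal likelihood with known variance, the posterior is Normal; its mode equals its mean, the precision-weighted average.
Prior precision 1/σ₀² = 1/8 = 0.125; data precision n/σ² = 16/2 = 8.
μ̂ = (0.125·0 + 8·4.93) / (0.125 + 8) = 39.44/8.125 = 7888/1625 ≈ 4.854.

μ̂_MAP = 4.854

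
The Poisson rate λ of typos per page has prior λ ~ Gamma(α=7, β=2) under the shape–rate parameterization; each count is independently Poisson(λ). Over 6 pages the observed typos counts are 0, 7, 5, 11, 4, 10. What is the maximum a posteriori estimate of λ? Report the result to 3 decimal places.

Σxᵢ = 0+7+5+11+4+10 = 37, with n = 6.
Posterior ∝ λ^6e^(−2λ) · λ^37e^(−6λ) = λ^43e^(−8λ), i.e. Gamma(shape=44, rate=8).
The mode of a Gamma(a, b) with a ≥ 1 (shape–rate) is (a−1)/b = 43/8 ≈ 5.375.

λ̂_MAP = 5.375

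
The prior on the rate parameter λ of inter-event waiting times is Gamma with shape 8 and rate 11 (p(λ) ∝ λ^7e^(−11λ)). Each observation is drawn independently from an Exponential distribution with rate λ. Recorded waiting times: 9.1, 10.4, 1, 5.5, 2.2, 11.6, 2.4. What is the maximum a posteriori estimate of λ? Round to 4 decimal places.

The Exponential(rate=λ) likelihood is ∝ λ^n e^(−λΣtᵢ). Here n = 7 and Σtᵢ = 9.1 + 10.4 + 1 + 5.5 + 2.2 + 11.6 + 2.4 = 42.2.
Posterior ∝ λ^7e^(−11λ) · λ^7e^(−42.2λ) = λ^14e^(−53.2λ), i.e. Gamma(15, 53.2).
Mode = (a−1)/b = 14/53.2 ≈ 0.2632.

λ̂_MAP = 0.2632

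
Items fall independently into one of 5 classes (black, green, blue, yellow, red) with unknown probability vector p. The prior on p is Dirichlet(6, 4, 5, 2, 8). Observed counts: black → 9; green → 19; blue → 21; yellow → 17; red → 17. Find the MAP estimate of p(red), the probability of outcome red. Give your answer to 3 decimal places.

MAP estimate of p(red) = 0.233

The posterior is Dirichlet(αᵢ + nᵢ) = Dirichlet(15, 23, 26, 19, 25).
For a Dirichlet(a₁,…,a_K) with all aᵢ > 1, the mode has j-th component (aⱼ − 1)/(Σaᵢ − K).
Here Σaᵢ = 108 and K = 5, so p(red) = (25 − 1)/(108 − 5) = 24/103 ≈ 0.233.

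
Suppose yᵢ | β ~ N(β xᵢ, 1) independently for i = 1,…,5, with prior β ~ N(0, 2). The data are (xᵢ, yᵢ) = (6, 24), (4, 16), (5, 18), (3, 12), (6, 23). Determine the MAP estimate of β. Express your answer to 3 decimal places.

log p(β | y) = −Σ(yᵢ − βxᵢ)²/(2·1) − β²/(2·2) + const.
Setting the derivative to zero: Σxᵢ(yᵢ − βxᵢ)/1 − β/2 = 0, so β = Σxᵢyᵢ / (Σxᵢ² + σ²/τ²).
Σxᵢyᵢ = 6·24 + 4·16 + 5·18 + 3·12 + 6·23 = 472; Σxᵢ² = 122; σ²/τ² = 0.5.
β̂_MAP = 472 / (122 + 0.5) = 472/122.5 ≈ 3.853.

β̂_MAP = 3.853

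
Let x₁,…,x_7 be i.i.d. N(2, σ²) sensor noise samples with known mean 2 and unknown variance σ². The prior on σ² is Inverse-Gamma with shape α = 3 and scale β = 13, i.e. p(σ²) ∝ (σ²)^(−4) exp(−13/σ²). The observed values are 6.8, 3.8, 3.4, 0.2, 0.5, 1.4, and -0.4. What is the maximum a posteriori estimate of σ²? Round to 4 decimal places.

σ̂²_MAP = 4.3900

Sum of squared deviations about the known mean: SS = (6.8−2)² + (3.8−2)² + (3.4−2)² + (0.2−2)² + (0.5−2)² + (1.4−2)² + (-0.4−2)² = 39.85.
The Normal likelihood contributes (σ²)^(−n/2) exp(−SS/(2σ²)), so the posterior is Inverse-Gamma(α + n/2, β + SS/2) = Inverse-Gamma(6.5, 32.925).
The mode of Inverse-Gamma(a, b) is b/(a+1) = 32.925/7.5 ≈ 4.3900.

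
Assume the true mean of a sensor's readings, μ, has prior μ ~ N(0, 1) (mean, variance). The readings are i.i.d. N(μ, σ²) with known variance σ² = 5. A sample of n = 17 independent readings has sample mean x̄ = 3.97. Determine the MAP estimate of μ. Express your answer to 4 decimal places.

n = 17, x̄ = 3.97.
For a Normal prior and Normal likelihood with known variance, the posterior is Normal; its mode equals its mean, the precision-weighted average.
Prior precision 1/σ₀² = 1/1 = 1; data precision n/σ² = 17/5 = 3.4.
μ̂ = (1·0 + 3.4·3.97) / (1 + 3.4) = 13.498/4.4 = 6749/2200 ≈ 3.0677.

μ̂_MAP = 3.0677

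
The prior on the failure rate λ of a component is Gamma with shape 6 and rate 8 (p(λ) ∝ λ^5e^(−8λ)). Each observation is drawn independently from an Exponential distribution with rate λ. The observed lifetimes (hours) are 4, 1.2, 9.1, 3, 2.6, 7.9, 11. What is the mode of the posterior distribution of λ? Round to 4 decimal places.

The Exponential(rate=λ) likelihood is ∝ λ^n e^(−λΣtᵢ). Here n = 7 and Σtᵢ = 4 + 1.2 + 9.1 + 3 + 2.6 + 7.9 + 11 = 38.8.
Posterior ∝ λ^5e^(−8λ) · λ^7e^(−38.8λ) = λ^12e^(−46.8λ), i.e. Gamma(13, 46.8).
Mode = (a−1)/b = 12/46.8 ≈ 0.2564.

λ̂_MAP = 0.2564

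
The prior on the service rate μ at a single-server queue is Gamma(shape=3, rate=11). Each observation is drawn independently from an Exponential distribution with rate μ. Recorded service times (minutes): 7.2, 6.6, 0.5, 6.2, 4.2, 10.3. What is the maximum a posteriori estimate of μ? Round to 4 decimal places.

μ̂_MAP = 0.1739

The Exponential(rate=μ) likelihood is ∝ μ^n e^(−μΣtᵢ). Here n = 6 and Σtᵢ = 7.2 + 6.6 + 0.5 + 6.2 + 4.2 + 10.3 = 35.
Posterior ∝ μ^2e^(−11μ) · μ^6e^(−35μ) = μ^8e^(−46μ), i.e. Gamma(9, 46).
Mode = (a−1)/b = 8/46 ≈ 0.1739.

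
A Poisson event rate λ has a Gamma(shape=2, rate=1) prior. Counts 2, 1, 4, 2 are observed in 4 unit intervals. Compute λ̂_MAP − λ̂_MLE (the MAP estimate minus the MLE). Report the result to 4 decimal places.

MAP − MLE = -0.2500

Σxᵢ = 9. Posterior is Gamma(11, 5); MAP = (11−1)/5 = 10/5 ≈ 2.00000.
MLE = x̄ = 9/4 ≈ 2.25000.
Difference = 10/5 − 9/4 = -1/4 ≈ -0.2500.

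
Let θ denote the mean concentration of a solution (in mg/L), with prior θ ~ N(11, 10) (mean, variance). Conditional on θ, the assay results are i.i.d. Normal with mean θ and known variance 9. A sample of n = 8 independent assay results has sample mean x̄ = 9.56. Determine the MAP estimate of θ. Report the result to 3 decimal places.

n = 8, x̄ = 9.56.
For a Normal prior and Normal likelihood with known variance, the posterior is Normal; its mode equals its mean, the precision-weighted average.
Prior precision 1/σ₀² = 1/10 = 0.1; data precision n/σ² = 8/9.
θ̂ = (0.1·11 + (8/9)·9.56) / (0.1 + 8/9) = (4319/450)/(89/90) = 4319/445 ≈ 9.706.

θ̂_MAP = 9.706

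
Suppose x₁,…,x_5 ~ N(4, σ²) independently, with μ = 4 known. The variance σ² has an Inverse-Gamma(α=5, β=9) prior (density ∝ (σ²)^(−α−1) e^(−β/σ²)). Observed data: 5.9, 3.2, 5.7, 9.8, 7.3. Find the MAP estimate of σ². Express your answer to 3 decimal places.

σ̂²_MAP = 4.098

Sum of squared deviations about the known mean: SS = (5.9−4)² + (3.2−4)² + (5.7−4)² + (9.8−4)² + (7.3−4)² = 51.67.
The Normal likelihood contributes (σ²)^(−n/2) exp(−SS/(2σ²)), so the posterior is Inverse-Gamma(α + n/2, β + SS/2) = Inverse-Gamma(7.5, 34.835).
The mode of Inverse-Gamma(a, b) is b/(a+1) = 34.835/8.5 ≈ 4.098.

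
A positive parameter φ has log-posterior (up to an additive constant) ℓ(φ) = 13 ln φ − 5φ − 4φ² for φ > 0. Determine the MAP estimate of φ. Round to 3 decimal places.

ℓ'(φ) = 13/φ − 5 − 8φ. Setting this to zero and multiplying by φ: 8φ² + 5φ − 13 = 0.
φ = (−5 + √(5² + 4·8·13)) / (2·8) = (−5 + √441) / 16 = (−5 + 21)/16 = 1.
ℓ''(φ) = −13/φ² − 8 < 0, confirming a maximum.

φ̂_MAP = 1.000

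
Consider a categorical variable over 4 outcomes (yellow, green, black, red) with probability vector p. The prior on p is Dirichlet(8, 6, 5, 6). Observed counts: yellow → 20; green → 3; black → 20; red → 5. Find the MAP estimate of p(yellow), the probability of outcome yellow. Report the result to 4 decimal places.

The posterior is Dirichlet(αᵢ + nᵢ) = Dirichlet(28, 9, 25, 11).
For a Dirichlet(a₁,…,a_K) with all aᵢ > 1, the mode has j-th component (aⱼ − 1)/(Σaᵢ − K).
Here Σaᵢ = 73 and K = 4, so p(yellow) = (28 − 1)/(73 − 4) = 27/69 ≈ 0.3913.

MAP estimate of p(yellow) = 0.3913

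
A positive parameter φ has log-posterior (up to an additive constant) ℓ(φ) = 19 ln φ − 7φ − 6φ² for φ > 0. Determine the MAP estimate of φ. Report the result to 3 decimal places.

ℓ'(φ) = 19/φ − 7 − 12φ. Setting this to zero and multiplying by φ: 12φ² + 7φ − 19 = 0.
φ = (−7 + √(7² + 4·12·19)) / (2·12) = (−7 + √961) / 24 = (−7 + 31)/24 = 1.
ℓ''(φ) = −19/φ² − 12 < 0, confirming a maximum.

φ̂_MAP = 1.000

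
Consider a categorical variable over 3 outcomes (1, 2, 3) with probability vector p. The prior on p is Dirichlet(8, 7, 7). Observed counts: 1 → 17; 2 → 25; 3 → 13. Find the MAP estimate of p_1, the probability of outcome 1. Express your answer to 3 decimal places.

MAP estimate: 0.324

The posterior is Dirichlet(αᵢ + nᵢ) = Dirichlet(25, 32, 20).
For a Dirichlet(a₁,…,a_K) with all aᵢ > 1, the mode has j-th component (aⱼ − 1)/(Σaᵢ − K).
Here Σaᵢ = 77 and K = 3, so p_1 = (25 − 1)/(77 − 3) = 24/74 ≈ 0.324.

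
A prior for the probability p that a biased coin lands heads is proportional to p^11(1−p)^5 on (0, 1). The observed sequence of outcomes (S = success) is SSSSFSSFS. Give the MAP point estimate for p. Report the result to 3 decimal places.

p̂_MAP = 0.720

The prior density ∝ p^11(1−p)^5 is the kernel of Beta(12, 6).
Data: 7 successes in 9 trials (from the sequence). The binomial likelihood contributes p^7(1−p)^2, so the posterior is Beta(12+7, 6+2) = Beta(19, 8).
For Beta(a, b) with a, b > 1 the mode is (a−1)/(a+b−2) = 18/25 ≈ 0.720.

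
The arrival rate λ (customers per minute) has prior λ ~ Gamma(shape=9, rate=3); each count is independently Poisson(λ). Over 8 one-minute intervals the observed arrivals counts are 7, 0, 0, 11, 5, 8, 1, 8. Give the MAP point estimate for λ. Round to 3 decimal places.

Σxᵢ = 7+0+0+11+5+8+1+8 = 40, with n = 8.
Posterior ∝ λ^8e^(−3λ) · λ^40e^(−8λ) = λ^48e^(−11λ), i.e. Gamma(shape=49, rate=11).
The mode of a Gamma(a, b) with a ≥ 1 (shape–rate) is (a−1)/b = 48/11 ≈ 4.364.

λ̂_MAP = 4.364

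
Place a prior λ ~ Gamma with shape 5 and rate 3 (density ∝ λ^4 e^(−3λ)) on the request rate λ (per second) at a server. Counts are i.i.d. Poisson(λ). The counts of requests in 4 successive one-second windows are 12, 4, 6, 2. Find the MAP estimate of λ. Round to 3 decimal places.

Σxᵢ = 12+4+6+2 = 24, with n = 4.
Posterior ∝ λ^4e^(−3λ) · λ^24e^(−4λ) = λ^28e^(−7λ), i.e. Gamma(shape=29, rate=7).
The mode of a Gamma(a, b) with a ≥ 1 (shape–rate) is (a−1)/b = 28/7 ≈ 4.000.

λ̂_MAP = 4.000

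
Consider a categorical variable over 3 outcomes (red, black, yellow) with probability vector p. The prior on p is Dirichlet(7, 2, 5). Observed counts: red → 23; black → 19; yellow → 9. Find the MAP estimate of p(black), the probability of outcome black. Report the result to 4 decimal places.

MAP estimate of p(black) = 0.3226

The posterior is Dirichlet(αᵢ + nᵢ) = Dirichlet(30, 21, 14).
For a Dirichlet(a₁,…,a_K) with all aᵢ > 1, the mode has j-th component (aⱼ − 1)/(Σaᵢ − K).
Here Σaᵢ = 65 and K = 3, so p(black) = (21 − 1)/(65 − 3) = 20/62 ≈ 0.3226.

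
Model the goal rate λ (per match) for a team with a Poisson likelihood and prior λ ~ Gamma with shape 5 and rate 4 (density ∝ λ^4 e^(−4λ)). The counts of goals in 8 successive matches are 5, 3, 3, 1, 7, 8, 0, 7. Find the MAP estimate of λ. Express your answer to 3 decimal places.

Σxᵢ = 5+3+3+1+7+8+0+7 = 34, with n = 8.
Posterior ∝ λ^4e^(−4λ) · λ^34e^(−8λ) = λ^38e^(−12λ), i.e. Gamma(shape=39, rate=12).
The mode of a Gamma(a, b) with a ≥ 1 (shape–rate) is (a−1)/b = 38/12 ≈ 3.167.

λ̂_MAP = 3.167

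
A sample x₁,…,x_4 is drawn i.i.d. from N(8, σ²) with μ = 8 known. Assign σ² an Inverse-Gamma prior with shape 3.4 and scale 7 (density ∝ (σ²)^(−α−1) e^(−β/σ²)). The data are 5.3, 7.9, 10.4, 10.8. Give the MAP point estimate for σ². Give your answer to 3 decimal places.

Sum of squared deviations about the known mean: SS = (5.3−8)² + (7.9−8)² + (10.4−8)² + (10.8−8)² = 20.9.
The Normal likelihood contributes (σ²)^(−n/2) exp(−SS/(2σ²)), so the posterior is Inverse-Gamma(α + n/2, β + SS/2) = Inverse-Gamma(5.4, 17.45).
The mode of Inverse-Gamma(a, b) is b/(a+1) = 17.45/6.4 ≈ 2.727.

σ̂²_MAP = 2.727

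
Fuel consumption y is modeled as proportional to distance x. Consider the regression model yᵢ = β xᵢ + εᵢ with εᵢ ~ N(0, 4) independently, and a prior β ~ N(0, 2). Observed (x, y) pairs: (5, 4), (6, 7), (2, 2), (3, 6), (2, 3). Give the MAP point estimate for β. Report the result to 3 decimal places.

β̂_MAP = 1.125

log p(β | y) = −Σ(yᵢ − βxᵢ)²/(2·4) − β²/(2·2) + const.
Setting the derivative to zero: Σxᵢ(yᵢ − βxᵢ)/4 − β/2 = 0, so β = Σxᵢyᵢ / (Σxᵢ² + σ²/τ²).
Σxᵢyᵢ = 5·4 + 6·7 + 2·2 + 3·6 + 2·3 = 90; Σxᵢ² = 78; σ²/τ² = 2.
β̂_MAP = 90 / (78 + 2) = 90/80 ≈ 1.125.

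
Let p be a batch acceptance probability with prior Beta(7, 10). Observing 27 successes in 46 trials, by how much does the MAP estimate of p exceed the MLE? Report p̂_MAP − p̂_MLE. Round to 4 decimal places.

Posterior is Beta(34, 29); MAP = (34−1)/(63−2) = 33/61 ≈ 0.54098.
MLE ignores the prior: p̂_MLE = k/n = 27/46 ≈ 0.58696.
Difference = 33/61 − 27/46 = -129/2806 ≈ -0.0460.

MAP − MLE = -0.0460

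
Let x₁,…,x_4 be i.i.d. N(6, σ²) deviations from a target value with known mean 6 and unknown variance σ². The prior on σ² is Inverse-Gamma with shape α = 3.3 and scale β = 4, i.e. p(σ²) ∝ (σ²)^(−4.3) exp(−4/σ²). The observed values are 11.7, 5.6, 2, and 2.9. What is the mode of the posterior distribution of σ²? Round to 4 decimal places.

σ̂²_MAP = 5.2587

Sum of squared deviations about the known mean: SS = (11.7−6)² + (5.6−6)² + (2−6)² + (2.9−6)² = 58.26.
The Normal likelihood contributes (σ²)^(−n/2) exp(−SS/(2σ²)), so the posterior is Inverse-Gamma(α + n/2, β + SS/2) = Inverse-Gamma(5.3, 33.13).
The mode of Inverse-Gamma(a, b) is b/(a+1) = 33.13/6.3 ≈ 5.2587.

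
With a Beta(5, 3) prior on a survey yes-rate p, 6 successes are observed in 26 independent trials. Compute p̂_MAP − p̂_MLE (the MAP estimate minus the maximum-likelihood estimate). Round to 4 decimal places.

Posterior is Beta(11, 23); MAP = (11−1)/(34−2) = 10/32 ≈ 0.31250.
MLE ignores the prior: p̂_MLE = k/n = 6/26 ≈ 0.23077.
Difference = 10/32 − 6/26 = 17/208 ≈ 0.0817.

MAP − MLE = 0.0817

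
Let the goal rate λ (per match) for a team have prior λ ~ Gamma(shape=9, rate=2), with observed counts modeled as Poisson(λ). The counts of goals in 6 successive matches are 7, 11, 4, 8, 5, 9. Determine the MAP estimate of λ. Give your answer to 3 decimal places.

Σxᵢ = 7+11+4+8+5+9 = 44, with n = 6.
Posterior ∝ λ^8e^(−2λ) · λ^44e^(−6λ) = λ^52e^(−8λ), i.e. Gamma(shape=53, rate=8).
The mode of a Gamma(a, b) with a ≥ 1 (shape–rate) is (a−1)/b = 52/8 ≈ 6.500.

λ̂_MAP = 6.500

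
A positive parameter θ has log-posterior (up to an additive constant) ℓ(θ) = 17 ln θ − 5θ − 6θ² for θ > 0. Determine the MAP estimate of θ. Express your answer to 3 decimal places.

θ̂_MAP = 1.000

ℓ'(θ) = 17/θ − 5 − 12θ. Setting this to zero and multiplying by θ: 12θ² + 5θ − 17 = 0.
θ = (−5 + √(5² + 4·12·17)) / (2·12) = (−5 + √841) / 24 = (−5 + 29)/24 = 1.
ℓ''(θ) = −17/θ² − 12 < 0, confirming a maximum.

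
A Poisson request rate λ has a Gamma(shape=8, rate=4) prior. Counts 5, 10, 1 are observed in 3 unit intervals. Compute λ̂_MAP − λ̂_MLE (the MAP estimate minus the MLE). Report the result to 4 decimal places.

MAP − MLE = -2.0476

Σxᵢ = 16. Posterior is Gamma(24, 7); MAP = (24−1)/7 = 23/7 ≈ 3.28571.
MLE = x̄ = 16/3 ≈ 5.33333.
Difference = 23/7 − 16/3 = -43/21 ≈ -2.0476.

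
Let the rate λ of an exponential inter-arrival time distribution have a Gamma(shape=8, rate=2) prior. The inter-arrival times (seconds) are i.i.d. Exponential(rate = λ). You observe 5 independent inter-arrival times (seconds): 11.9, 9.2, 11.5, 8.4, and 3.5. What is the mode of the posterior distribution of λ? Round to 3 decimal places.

λ̂_MAP = 0.258

The Exponential(rate=λ) likelihood is ∝ λ^n e^(−λΣtᵢ). Here n = 5 and Σtᵢ = 11.9 + 9.2 + 11.5 + 8.4 + 3.5 = 44.5.
Posterior ∝ λ^7e^(−2λ) · λ^5e^(−44.5λ) = λ^12e^(−46.5λ), i.e. Gamma(13, 46.5).
Mode = (a−1)/b = 12/46.5 ≈ 0.258.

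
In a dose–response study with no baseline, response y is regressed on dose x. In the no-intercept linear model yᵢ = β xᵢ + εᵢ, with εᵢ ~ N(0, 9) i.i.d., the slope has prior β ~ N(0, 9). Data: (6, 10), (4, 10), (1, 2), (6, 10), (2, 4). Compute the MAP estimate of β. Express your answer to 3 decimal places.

β̂_MAP = 1.809

log p(β | y) = −Σ(yᵢ − βxᵢ)²/(2·9) − β²/(2·9) + const.
Setting the derivative to zero: Σxᵢ(yᵢ − βxᵢ)/9 − β/9 = 0, so β = Σxᵢyᵢ / (Σxᵢ² + σ²/τ²).
Σxᵢyᵢ = 6·10 + 4·10 + 1·2 + 6·10 + 2·4 = 170; Σxᵢ² = 93; σ²/τ² = 1.
β̂_MAP = 170 / (93 + 1) = 170/94 ≈ 1.809.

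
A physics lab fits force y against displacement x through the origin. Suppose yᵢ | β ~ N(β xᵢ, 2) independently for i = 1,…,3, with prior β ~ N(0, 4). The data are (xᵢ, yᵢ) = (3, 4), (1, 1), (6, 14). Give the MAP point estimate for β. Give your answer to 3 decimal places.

β̂_MAP = 2.086

log p(β | y) = −Σ(yᵢ − βxᵢ)²/(2·2) − β²/(2·4) + const.
Setting the derivative to zero: Σxᵢ(yᵢ − βxᵢ)/2 − β/4 = 0, so β = Σxᵢyᵢ / (Σxᵢ² + σ²/τ²).
Σxᵢyᵢ = 3·4 + 1·1 + 6·14 = 97; Σxᵢ² = 46; σ²/τ² = 0.5.
β̂_MAP = 97 / (46 + 0.5) = 97/46.5 ≈ 2.086.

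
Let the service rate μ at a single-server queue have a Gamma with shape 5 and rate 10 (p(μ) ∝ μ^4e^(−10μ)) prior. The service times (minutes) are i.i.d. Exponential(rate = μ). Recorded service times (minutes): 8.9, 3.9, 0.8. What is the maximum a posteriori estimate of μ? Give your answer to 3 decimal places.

μ̂_MAP = 0.297

The Exponential(rate=μ) likelihood is ∝ μ^n e^(−μΣtᵢ). Here n = 3 and Σtᵢ = 8.9 + 3.9 + 0.8 = 13.6.
Posterior ∝ μ^4e^(−10μ) · μ^3e^(−13.6μ) = μ^7e^(−23.6μ), i.e. Gamma(8, 23.6).
Mode = (a−1)/b = 7/23.6 ≈ 0.297.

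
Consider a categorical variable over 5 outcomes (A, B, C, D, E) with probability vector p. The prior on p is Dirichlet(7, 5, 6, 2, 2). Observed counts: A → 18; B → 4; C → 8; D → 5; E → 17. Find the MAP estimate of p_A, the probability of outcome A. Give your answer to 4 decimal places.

The posterior is Dirichlet(αᵢ + nᵢ) = Dirichlet(25, 9, 14, 7, 19).
For a Dirichlet(a₁,…,a_K) with all aᵢ > 1, the mode has j-th component (aⱼ − 1)/(Σaᵢ − K).
Here Σaᵢ = 74 and K = 5, so p_A = (25 − 1)/(74 − 5) = 24/69 ≈ 0.3478.

MAP estimate of p_A = 0.3478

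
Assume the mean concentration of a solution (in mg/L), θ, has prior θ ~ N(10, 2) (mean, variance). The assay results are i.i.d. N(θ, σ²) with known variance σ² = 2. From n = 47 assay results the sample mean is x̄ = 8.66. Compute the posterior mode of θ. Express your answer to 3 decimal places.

θ̂_MAP = 8.688

n = 47, x̄ = 8.66.
For a Normal prior and Normal likelihood with known variance, the posterior is Normal; its mode equals its mean, the precision-weighted average.
Prior precision 1/σ₀² = 1/2 = 0.5; data precision n/σ² = 47/2 = 23.5.
θ̂ = (0.5·10 + 23.5·8.66) / (0.5 + 23.5) = 208.51/24 = 20851/2400 ≈ 8.688.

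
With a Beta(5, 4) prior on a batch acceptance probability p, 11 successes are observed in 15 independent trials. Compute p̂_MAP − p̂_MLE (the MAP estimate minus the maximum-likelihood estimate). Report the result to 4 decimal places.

Posterior is Beta(16, 8); MAP = (16−1)/(24−2) = 15/22 ≈ 0.68182.
MLE ignores the prior: p̂_MLE = k/n = 11/15 ≈ 0.73333.
Difference = 15/22 − 11/15 = -17/330 ≈ -0.0515.

MAP − MLE = -0.0515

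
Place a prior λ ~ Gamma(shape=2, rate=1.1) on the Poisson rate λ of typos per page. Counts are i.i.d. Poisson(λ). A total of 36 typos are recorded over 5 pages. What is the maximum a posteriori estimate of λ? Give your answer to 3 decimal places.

λ̂_MAP = 6.066

Σxᵢ = 36, n = 5.
Posterior ∝ λe^(−1.1λ) · λ^36e^(−5λ) = λ^37e^(−6.1λ), i.e. Gamma(shape=38, rate=6.1).
The mode of a Gamma(a, b) with a ≥ 1 (shape–rate) is (a−1)/b = 37/6.1 ≈ 6.066.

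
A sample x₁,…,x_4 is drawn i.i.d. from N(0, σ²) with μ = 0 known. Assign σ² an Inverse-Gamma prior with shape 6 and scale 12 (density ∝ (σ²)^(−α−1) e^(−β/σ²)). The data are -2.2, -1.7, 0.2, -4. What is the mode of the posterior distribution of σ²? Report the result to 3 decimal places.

σ̂²_MAP = 2.654

Sum of squared deviations about the known mean: SS = (-2.2−0)² + (-1.7−0)² + (0.2−0)² + (-4−0)² = 23.77.
The Normal likelihood contributes (σ²)^(−n/2) exp(−SS/(2σ²)), so the posterior is Inverse-Gamma(α + n/2, β + SS/2) = Inverse-Gamma(8, 23.885).
The mode of Inverse-Gamma(a, b) is b/(a+1) = 23.885/9 ≈ 2.654.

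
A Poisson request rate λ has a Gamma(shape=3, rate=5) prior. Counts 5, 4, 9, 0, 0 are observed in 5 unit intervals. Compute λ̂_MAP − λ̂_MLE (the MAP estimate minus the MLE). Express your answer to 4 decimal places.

MAP − MLE = -1.6000

Σxᵢ = 18. Posterior is Gamma(21, 10); MAP = (21−1)/10 = 20/10 ≈ 2.00000.
MLE = x̄ = 18/5 ≈ 3.60000.
Difference = 20/10 − 18/5 = -8/5 ≈ -1.6000.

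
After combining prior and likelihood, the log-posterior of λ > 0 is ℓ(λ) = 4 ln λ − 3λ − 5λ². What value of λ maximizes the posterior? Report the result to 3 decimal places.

ℓ'(λ) = 4/λ − 3 − 10λ. Setting this to zero and multiplying by λ: 10λ² + 3λ − 4 = 0.
λ = (−3 + √(3² + 4·10·4)) / (2·10) = (−3 + √169) / 20 = (−3 + 13)/20 = 1/2.
ℓ''(λ) = −4/λ² − 10 < 0, confirming a maximum.

λ̂_MAP = 0.500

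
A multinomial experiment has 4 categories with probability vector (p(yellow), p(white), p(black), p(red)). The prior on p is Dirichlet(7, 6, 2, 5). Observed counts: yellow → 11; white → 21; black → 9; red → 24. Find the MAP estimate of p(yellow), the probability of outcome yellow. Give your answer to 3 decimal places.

MAP estimate of p(yellow) = 0.210

The posterior is Dirichlet(αᵢ + nᵢ) = Dirichlet(18, 27, 11, 29).
For a Dirichlet(a₁,…,a_K) with all aᵢ > 1, the mode has j-th component (aⱼ − 1)/(Σaᵢ − K).
Here Σaᵢ = 85 and K = 4, so p(yellow) = (18 − 1)/(85 − 4) = 17/81 ≈ 0.210.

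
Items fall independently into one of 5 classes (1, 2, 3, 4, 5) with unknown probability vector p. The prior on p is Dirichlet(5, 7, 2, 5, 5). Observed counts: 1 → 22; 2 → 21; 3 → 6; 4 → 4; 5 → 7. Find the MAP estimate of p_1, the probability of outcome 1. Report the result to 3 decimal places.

The posterior is Dirichlet(αᵢ + nᵢ) = Dirichlet(27, 28, 8, 9, 12).
For a Dirichlet(a₁,…,a_K) with all aᵢ > 1, the mode has j-th component (aⱼ − 1)/(Σaᵢ − K).
Here Σaᵢ = 84 and K = 5, so p_1 = (27 − 1)/(84 − 5) = 26/79 ≈ 0.329.

MAP estimate: 0.329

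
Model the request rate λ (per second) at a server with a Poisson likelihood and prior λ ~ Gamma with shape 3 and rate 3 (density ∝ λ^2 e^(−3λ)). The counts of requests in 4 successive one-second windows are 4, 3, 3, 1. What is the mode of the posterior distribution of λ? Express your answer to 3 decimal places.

Σxᵢ = 4+3+3+1 = 11, with n = 4.
Posterior ∝ λ^2e^(−3λ) · λ^11e^(−4λ) = λ^13e^(−7λ), i.e. Gamma(shape=14, rate=7).
The mode of a Gamma(a, b) with a ≥ 1 (shape–rate) is (a−1)/b = 13/7 ≈ 1.857.

λ̂_MAP = 1.857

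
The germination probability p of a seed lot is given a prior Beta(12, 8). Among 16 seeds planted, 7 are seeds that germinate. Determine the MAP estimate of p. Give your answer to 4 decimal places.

Prior: Beta(12, 8).
Data: 7 successes in 16 trials. The binomial likelihood contributes p^7(1−p)^9, so the posterior is Beta(12+7, 8+9) = Beta(19, 17).
For Beta(a, b) with a, b > 1 the mode is (a−1)/(a+b−2) = 18/34 ≈ 0.5294.

p̂_MAP = 0.5294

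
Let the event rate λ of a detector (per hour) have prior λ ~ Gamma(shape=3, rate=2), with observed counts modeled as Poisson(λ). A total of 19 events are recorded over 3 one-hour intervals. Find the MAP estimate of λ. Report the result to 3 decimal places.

Σxᵢ = 19, n = 3.
Posterior ∝ λ^2e^(−2λ) · λ^19e^(−3λ) = λ^21e^(−5λ), i.e. Gamma(shape=22, rate=5).
The mode of a Gamma(a, b) with a ≥ 1 (shape–rate) is (a−1)/b = 21/5 ≈ 4.200.

λ̂_MAP = 4.200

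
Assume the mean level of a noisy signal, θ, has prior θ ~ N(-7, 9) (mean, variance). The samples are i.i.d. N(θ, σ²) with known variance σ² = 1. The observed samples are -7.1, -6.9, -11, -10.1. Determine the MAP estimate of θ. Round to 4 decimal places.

θ̂_MAP = -8.7270

n = 4; x̄ = ((-7.1) + (-6.9) + (-11) + (-10.1))/4 = -35.1/4 = -8.775.
For a Normal prior and Normal likelihood with known variance, the posterior is Normal; its mode equals its mean, the precision-weighted average.
Prior precision 1/σ₀² = 1/9; data precision n/σ² = 4/1 = 4.
θ̂ = ((1/9)·(-7) + 4·(-8.775)) / (1/9 + 4) = (-3229/90)/(37/9) = -3229/370 ≈ -8.7270.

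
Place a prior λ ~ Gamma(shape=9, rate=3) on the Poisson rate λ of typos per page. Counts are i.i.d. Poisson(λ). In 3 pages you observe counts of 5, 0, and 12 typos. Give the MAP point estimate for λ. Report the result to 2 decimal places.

λ̂_MAP = 4.17

Σxᵢ = 5+0+12 = 17, with n = 3.
Posterior ∝ λ^8e^(−3λ) · λ^17e^(−3λ) = λ^25e^(−6λ), i.e. Gamma(shape=26, rate=6).
The mode of a Gamma(a, b) with a ≥ 1 (shape–rate) is (a−1)/b = 25/6 ≈ 4.17.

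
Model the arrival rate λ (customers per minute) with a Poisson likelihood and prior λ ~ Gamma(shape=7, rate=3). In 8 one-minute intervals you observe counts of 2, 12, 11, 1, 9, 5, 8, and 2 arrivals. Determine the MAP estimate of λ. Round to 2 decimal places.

λ̂_MAP = 5.09

Σxᵢ = 2+12+11+1+9+5+8+2 = 50, with n = 8.
Posterior ∝ λ^6e^(−3λ) · λ^50e^(−8λ) = λ^56e^(−11λ), i.e. Gamma(shape=57, rate=11).
The mode of a Gamma(a, b) with a ≥ 1 (shape–rate) is (a−1)/b = 56/11 ≈ 5.09.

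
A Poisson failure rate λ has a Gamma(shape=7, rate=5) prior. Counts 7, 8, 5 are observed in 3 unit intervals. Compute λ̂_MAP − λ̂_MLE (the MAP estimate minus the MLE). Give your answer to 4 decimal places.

MAP − MLE = -3.4167

Σxᵢ = 20. Posterior is Gamma(27, 8); MAP = (27−1)/8 = 26/8 ≈ 3.25000.
MLE = x̄ = 20/3 ≈ 6.66667.
Difference = 26/8 − 20/3 = -41/12 ≈ -3.4167.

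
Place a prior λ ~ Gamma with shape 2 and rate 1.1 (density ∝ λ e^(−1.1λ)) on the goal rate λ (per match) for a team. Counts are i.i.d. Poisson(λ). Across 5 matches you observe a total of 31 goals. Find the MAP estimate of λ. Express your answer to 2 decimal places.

Σxᵢ = 31, n = 5.
Posterior ∝ λe^(−1.1λ) · λ^31e^(−5λ) = λ^32e^(−6.1λ), i.e. Gamma(shape=33, rate=6.1).
The mode of a Gamma(a, b) with a ≥ 1 (shape–rate) is (a−1)/b = 32/6.1 ≈ 5.25.

λ̂_MAP = 5.25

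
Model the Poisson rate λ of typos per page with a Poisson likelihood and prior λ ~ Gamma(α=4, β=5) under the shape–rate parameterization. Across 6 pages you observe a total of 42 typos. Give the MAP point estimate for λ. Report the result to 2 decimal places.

λ̂_MAP = 4.09

Σxᵢ = 42, n = 6.
Posterior ∝ λ^3e^(−5λ) · λ^42e^(−6λ) = λ^45e^(−11λ), i.e. Gamma(shape=46, rate=11).
The mode of a Gamma(a, b) with a ≥ 1 (shape–rate) is (a−1)/b = 45/11 ≈ 4.09.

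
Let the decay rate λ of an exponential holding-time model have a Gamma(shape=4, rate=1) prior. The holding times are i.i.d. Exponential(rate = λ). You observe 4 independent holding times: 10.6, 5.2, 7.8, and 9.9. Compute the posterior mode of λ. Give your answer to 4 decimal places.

λ̂_MAP = 0.2029

The Exponential(rate=λ) likelihood is ∝ λ^n e^(−λΣtᵢ). Here n = 4 and Σtᵢ = 10.6 + 5.2 + 7.8 + 9.9 = 33.5.
Posterior ∝ λ^3e^(−1λ) · λ^4e^(−33.5λ) = λ^7e^(−34.5λ), i.e. Gamma(8, 34.5).
Mode = (a−1)/b = 7/34.5 ≈ 0.2029.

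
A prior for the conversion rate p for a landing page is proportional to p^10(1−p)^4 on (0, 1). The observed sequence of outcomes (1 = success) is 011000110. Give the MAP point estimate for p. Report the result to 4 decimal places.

p̂_MAP = 0.6087

The prior density ∝ p^10(1−p)^4 is the kernel of Beta(11, 5).
Data: 4 successes in 9 trials (from the sequence). The binomial likelihood contributes p^4(1−p)^5, so the posterior is Beta(11+4, 5+5) = Beta(15, 10).
For Beta(a, b) with a, b > 1 the mode is (a−1)/(a+b−2) = 14/23 ≈ 0.6087.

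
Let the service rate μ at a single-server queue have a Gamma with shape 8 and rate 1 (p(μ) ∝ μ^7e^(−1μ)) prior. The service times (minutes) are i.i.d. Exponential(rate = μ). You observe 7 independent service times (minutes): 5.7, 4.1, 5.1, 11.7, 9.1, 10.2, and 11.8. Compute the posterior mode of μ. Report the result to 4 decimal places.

The Exponential(rate=μ) likelihood is ∝ μ^n e^(−μΣtᵢ). Here n = 7 and Σtᵢ = 5.7 + 4.1 + 5.1 + 11.7 + 9.1 + 10.2 + 11.8 = 57.7.
Posterior ∝ μ^7e^(−1μ) · μ^7e^(−57.7μ) = μ^14e^(−58.7μ), i.e. Gamma(15, 58.7).
Mode = (a−1)/b = 14/58.7 ≈ 0.2385.

μ̂_MAP = 0.2385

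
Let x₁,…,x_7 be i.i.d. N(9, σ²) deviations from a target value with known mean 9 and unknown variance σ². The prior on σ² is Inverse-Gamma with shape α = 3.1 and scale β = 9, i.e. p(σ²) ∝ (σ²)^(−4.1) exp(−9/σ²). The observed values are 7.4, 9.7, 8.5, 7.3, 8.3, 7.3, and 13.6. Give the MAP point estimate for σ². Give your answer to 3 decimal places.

Sum of squared deviations about the known mean: SS = (7.4−9)² + (9.7−9)² + (8.5−9)² + (7.3−9)² + (8.3−9)² + (7.3−9)² + (13.6−9)² = 30.73.
The Normal likelihood contributes (σ²)^(−n/2) exp(−SS/(2σ²)), so the posterior is Inverse-Gamma(α + n/2, β + SS/2) = Inverse-Gamma(6.6, 24.365).
The mode of Inverse-Gamma(a, b) is b/(a+1) = 24.365/7.6 ≈ 3.206.

σ̂²_MAP = 3.206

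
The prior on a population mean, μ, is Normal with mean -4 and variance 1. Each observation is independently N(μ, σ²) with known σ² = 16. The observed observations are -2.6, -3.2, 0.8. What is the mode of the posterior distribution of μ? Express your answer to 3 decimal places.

μ̂_MAP = -3.632

n = 3; x̄ = ((-2.6) + (-3.2) + 0.8)/3 = -5/3 = -5/3 ≈ -1.6667.
For a Normal prior and Normal likelihood with known variance, the posterior is Normal; its mode equals its mean, the precision-weighted average.
Prior precision 1/σ₀² = 1/1 = 1; data precision n/σ² = 3/16 = 0.1875.
μ̂ = (1·(-4) + 0.1875·(-5/3)) / (1 + 0.1875) = (-4.3125)/1.1875 = -69/19 ≈ -3.632.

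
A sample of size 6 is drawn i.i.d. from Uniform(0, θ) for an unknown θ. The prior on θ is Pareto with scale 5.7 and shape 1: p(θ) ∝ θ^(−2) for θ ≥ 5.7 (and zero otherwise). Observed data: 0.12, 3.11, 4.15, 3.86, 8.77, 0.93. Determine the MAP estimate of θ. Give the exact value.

θ̂_MAP = 8.77

The Uniform(0, θ) likelihood is θ^(−n) for θ ≥ max(xᵢ), zero otherwise. Here max(xᵢ) = 8.77.
Posterior ∝ θ^(−2) · θ^(−6) = θ^(−8) on θ ≥ max(5.7, 8.77) = 8.77.
This density is strictly decreasing in θ, so the posterior mode lies at the lower boundary of the support.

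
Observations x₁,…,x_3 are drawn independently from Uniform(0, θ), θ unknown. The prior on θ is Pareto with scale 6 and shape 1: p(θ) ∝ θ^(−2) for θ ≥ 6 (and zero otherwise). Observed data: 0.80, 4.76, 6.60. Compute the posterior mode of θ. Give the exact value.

The Uniform(0, θ) likelihood is θ^(−n) for θ ≥ max(xᵢ), zero otherwise. Here max(xᵢ) = 6.60.
Posterior ∝ θ^(−2) · θ^(−3) = θ^(−5) on θ ≥ max(6, 6.60) = 6.60.
This density is strictly decreasing in θ, so the posterior mode lies at the lower boundary of the support.

θ̂_MAP = 6.60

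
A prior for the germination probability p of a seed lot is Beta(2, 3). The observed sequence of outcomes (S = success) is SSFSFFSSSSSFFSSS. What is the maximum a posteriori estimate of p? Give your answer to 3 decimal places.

Prior: Beta(2, 3).
Data: 11 successes in 16 trials (from the sequence). The binomial likelihood contributes p^11(1−p)^5, so the posterior is Beta(2+11, 3+5) = Beta(13, 8).
For Beta(a, b) with a, b > 1 the mode is (a−1)/(a+b−2) = 12/19 ≈ 0.632.

p̂_MAP = 0.632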